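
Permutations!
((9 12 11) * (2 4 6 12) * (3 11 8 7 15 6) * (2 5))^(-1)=(2 5 9 11 3 4)(6 15 7 8 12)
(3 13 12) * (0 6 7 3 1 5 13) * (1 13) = (0 6 7 3)(1 5)(12 13) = [6, 5, 2, 0, 4, 1, 7, 3, 8, 9, 10, 11, 13, 12]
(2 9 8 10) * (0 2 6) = (0 2 9 8 10 6) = [2, 1, 9, 3, 4, 5, 0, 7, 10, 8, 6]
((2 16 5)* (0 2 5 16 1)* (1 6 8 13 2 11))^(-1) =(16)(0 1 11)(2 13 8 6)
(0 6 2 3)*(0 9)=[6, 1, 3, 9, 4, 5, 2, 7, 8, 0]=(0 6 2 3 9)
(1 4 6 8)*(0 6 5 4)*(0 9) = (0 6 8 1 9)(4 5) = [6, 9, 2, 3, 5, 4, 8, 7, 1, 0]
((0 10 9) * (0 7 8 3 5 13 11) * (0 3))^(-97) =((0 10 9 7 8)(3 5 13 11))^(-97) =(0 7 10 8 9)(3 11 13 5)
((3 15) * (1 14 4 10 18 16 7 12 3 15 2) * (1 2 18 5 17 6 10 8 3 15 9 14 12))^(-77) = (18)(5 10 6 17)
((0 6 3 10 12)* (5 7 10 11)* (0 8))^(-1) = ((0 6 3 11 5 7 10 12 8))^(-1) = (0 8 12 10 7 5 11 3 6)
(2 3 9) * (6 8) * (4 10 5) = (2 3 9)(4 10 5)(6 8) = [0, 1, 3, 9, 10, 4, 8, 7, 6, 2, 5]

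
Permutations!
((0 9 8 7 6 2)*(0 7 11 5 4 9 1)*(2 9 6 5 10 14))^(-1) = (0 1)(2 14 10 11 8 9 6 4 5 7)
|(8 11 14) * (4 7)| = 6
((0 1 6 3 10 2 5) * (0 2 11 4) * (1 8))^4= ((0 8 1 6 3 10 11 4)(2 5))^4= (0 3)(1 11)(4 6)(8 10)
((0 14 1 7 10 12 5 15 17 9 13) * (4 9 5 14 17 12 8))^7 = ((0 17 5 15 12 14 1 7 10 8 4 9 13))^7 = (0 7 17 10 5 8 15 4 12 9 14 13 1)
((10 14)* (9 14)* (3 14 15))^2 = ((3 14 10 9 15))^2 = (3 10 15 14 9)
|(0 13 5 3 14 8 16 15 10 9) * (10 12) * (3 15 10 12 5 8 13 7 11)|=|(0 7 11 3 14 13 8 16 10 9)(5 15)|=10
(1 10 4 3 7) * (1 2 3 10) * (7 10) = (2 3 10 4 7) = [0, 1, 3, 10, 7, 5, 6, 2, 8, 9, 4]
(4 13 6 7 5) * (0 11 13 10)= (0 11 13 6 7 5 4 10)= [11, 1, 2, 3, 10, 4, 7, 5, 8, 9, 0, 13, 12, 6]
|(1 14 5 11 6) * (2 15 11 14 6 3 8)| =10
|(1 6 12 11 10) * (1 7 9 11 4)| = |(1 6 12 4)(7 9 11 10)| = 4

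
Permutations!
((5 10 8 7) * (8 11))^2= (5 11 7 10 8)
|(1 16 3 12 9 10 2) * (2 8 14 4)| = 10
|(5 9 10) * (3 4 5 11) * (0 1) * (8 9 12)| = |(0 1)(3 4 5 12 8 9 10 11)| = 8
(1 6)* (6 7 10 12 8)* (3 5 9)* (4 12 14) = (1 7 10 14 4 12 8 6)(3 5 9) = [0, 7, 2, 5, 12, 9, 1, 10, 6, 3, 14, 11, 8, 13, 4]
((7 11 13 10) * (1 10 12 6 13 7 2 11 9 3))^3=((1 10 2 11 7 9 3)(6 13 12))^3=(13)(1 11 3 2 9 10 7)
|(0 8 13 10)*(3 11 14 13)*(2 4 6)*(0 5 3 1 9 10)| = 30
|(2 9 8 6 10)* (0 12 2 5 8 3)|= 20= |(0 12 2 9 3)(5 8 6 10)|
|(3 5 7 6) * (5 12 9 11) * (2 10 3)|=9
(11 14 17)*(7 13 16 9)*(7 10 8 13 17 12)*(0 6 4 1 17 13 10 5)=(0 6 4 1 17 11 14 12 7 13 16 9 5)(8 10)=[6, 17, 2, 3, 1, 0, 4, 13, 10, 5, 8, 14, 7, 16, 12, 15, 9, 11]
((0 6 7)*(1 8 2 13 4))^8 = ((0 6 7)(1 8 2 13 4))^8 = (0 7 6)(1 13 8 4 2)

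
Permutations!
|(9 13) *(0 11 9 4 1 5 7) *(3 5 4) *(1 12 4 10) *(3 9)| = 10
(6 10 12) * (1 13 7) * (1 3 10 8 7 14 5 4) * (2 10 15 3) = [0, 13, 10, 15, 1, 4, 8, 2, 7, 9, 12, 11, 6, 14, 5, 3] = (1 13 14 5 4)(2 10 12 6 8 7)(3 15)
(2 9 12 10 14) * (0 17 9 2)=(0 17 9 12 10 14)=[17, 1, 2, 3, 4, 5, 6, 7, 8, 12, 14, 11, 10, 13, 0, 15, 16, 9]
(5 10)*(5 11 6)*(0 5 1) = [5, 0, 2, 3, 4, 10, 1, 7, 8, 9, 11, 6] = (0 5 10 11 6 1)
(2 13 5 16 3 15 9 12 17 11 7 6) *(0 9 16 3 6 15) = (0 9 12 17 11 7 15 16 6 2 13 5 3) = [9, 1, 13, 0, 4, 3, 2, 15, 8, 12, 10, 7, 17, 5, 14, 16, 6, 11]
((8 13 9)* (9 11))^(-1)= (8 9 11 13)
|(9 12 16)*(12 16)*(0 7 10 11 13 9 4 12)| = 9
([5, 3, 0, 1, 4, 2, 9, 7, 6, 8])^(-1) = [2, 3, 5, 1, 4, 0, 8, 7, 9, 6]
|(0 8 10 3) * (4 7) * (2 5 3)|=6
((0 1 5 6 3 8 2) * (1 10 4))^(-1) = ((0 10 4 1 5 6 3 8 2))^(-1) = (0 2 8 3 6 5 1 4 10)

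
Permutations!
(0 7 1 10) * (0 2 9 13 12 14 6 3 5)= [7, 10, 9, 5, 4, 0, 3, 1, 8, 13, 2, 11, 14, 12, 6]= (0 7 1 10 2 9 13 12 14 6 3 5)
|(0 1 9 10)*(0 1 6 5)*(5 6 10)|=|(0 10 1 9 5)|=5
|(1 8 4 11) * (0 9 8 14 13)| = 8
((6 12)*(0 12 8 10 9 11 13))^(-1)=((0 12 6 8 10 9 11 13))^(-1)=(0 13 11 9 10 8 6 12)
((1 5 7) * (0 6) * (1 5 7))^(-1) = (0 6)(1 5 7)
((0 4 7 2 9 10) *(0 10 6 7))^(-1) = ((10)(0 4)(2 9 6 7))^(-1) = (10)(0 4)(2 7 6 9)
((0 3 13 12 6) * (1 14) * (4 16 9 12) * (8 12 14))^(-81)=((0 3 13 4 16 9 14 1 8 12 6))^(-81)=(0 1 4 6 14 13 12 9 3 8 16)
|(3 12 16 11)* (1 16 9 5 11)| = 10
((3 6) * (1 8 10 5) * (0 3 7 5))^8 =((0 3 6 7 5 1 8 10))^8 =(10)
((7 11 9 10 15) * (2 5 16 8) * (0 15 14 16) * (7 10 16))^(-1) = ((0 15 10 14 7 11 9 16 8 2 5))^(-1) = (0 5 2 8 16 9 11 7 14 10 15)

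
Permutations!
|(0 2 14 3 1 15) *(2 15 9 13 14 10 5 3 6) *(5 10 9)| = 30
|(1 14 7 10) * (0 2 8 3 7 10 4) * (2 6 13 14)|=|(0 6 13 14 10 1 2 8 3 7 4)|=11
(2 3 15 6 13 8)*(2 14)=(2 3 15 6 13 8 14)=[0, 1, 3, 15, 4, 5, 13, 7, 14, 9, 10, 11, 12, 8, 2, 6]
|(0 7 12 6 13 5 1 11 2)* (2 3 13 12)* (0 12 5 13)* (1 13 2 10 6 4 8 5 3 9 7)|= |(0 1 11 9 7 10 6 3)(2 12 4 8 5 13)|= 24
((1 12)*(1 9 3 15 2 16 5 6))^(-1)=((1 12 9 3 15 2 16 5 6))^(-1)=(1 6 5 16 2 15 3 9 12)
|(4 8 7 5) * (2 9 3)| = |(2 9 3)(4 8 7 5)| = 12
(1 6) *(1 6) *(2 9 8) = (2 9 8) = [0, 1, 9, 3, 4, 5, 6, 7, 2, 8]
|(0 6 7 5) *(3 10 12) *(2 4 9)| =12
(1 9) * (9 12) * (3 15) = [0, 12, 2, 15, 4, 5, 6, 7, 8, 1, 10, 11, 9, 13, 14, 3] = (1 12 9)(3 15)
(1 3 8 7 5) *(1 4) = [0, 3, 2, 8, 1, 4, 6, 5, 7] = (1 3 8 7 5 4)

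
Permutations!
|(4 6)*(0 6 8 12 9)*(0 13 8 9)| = |(0 6 4 9 13 8 12)| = 7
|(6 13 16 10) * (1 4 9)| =|(1 4 9)(6 13 16 10)| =12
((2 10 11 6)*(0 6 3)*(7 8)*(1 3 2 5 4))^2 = (0 5 1)(2 11 10)(3 6 4)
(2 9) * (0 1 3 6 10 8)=(0 1 3 6 10 8)(2 9)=[1, 3, 9, 6, 4, 5, 10, 7, 0, 2, 8]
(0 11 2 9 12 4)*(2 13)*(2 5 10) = (0 11 13 5 10 2 9 12 4) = [11, 1, 9, 3, 0, 10, 6, 7, 8, 12, 2, 13, 4, 5]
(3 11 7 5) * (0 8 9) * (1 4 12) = (0 8 9)(1 4 12)(3 11 7 5) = [8, 4, 2, 11, 12, 3, 6, 5, 9, 0, 10, 7, 1]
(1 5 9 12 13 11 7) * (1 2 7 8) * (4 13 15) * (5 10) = (1 10 5 9 12 15 4 13 11 8)(2 7) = [0, 10, 7, 3, 13, 9, 6, 2, 1, 12, 5, 8, 15, 11, 14, 4]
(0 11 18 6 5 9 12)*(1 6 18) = (18)(0 11 1 6 5 9 12) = [11, 6, 2, 3, 4, 9, 5, 7, 8, 12, 10, 1, 0, 13, 14, 15, 16, 17, 18]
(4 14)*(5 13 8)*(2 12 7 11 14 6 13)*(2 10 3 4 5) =(2 12 7 11 14 5 10 3 4 6 13 8) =[0, 1, 12, 4, 6, 10, 13, 11, 2, 9, 3, 14, 7, 8, 5]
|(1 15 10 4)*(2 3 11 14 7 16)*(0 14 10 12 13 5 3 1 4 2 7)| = 18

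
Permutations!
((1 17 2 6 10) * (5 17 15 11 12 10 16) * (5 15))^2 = (1 17 6 15 12)(2 16 11 10 5)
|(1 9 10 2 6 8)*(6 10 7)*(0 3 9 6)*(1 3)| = |(0 1 6 8 3 9 7)(2 10)| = 14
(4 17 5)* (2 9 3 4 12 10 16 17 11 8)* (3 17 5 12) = (2 9 17 12 10 16 5 3 4 11 8) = [0, 1, 9, 4, 11, 3, 6, 7, 2, 17, 16, 8, 10, 13, 14, 15, 5, 12]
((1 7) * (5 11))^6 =(11)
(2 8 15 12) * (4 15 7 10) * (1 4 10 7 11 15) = (1 4)(2 8 11 15 12) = [0, 4, 8, 3, 1, 5, 6, 7, 11, 9, 10, 15, 2, 13, 14, 12]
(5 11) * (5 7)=(5 11 7)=[0, 1, 2, 3, 4, 11, 6, 5, 8, 9, 10, 7]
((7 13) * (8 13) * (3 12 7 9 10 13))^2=(3 7)(8 12)(9 13 10)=((3 12 7 8)(9 10 13))^2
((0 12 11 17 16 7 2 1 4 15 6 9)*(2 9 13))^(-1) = ((0 12 11 17 16 7 9)(1 4 15 6 13 2))^(-1) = (0 9 7 16 17 11 12)(1 2 13 6 15 4)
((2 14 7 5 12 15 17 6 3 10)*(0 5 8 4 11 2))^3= (0 15 3 5 17 10 12 6)(2 8)(4 14)(7 11)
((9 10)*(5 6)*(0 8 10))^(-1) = ((0 8 10 9)(5 6))^(-1) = (0 9 10 8)(5 6)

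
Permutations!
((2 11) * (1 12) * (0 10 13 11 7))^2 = (0 13 2)(7 10 11)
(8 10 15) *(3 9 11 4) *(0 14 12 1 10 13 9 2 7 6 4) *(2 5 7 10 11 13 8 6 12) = [14, 11, 10, 5, 3, 7, 4, 12, 8, 13, 15, 0, 1, 9, 2, 6] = (0 14 2 10 15 6 4 3 5 7 12 1 11)(9 13)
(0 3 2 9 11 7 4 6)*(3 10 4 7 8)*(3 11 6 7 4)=(0 10 3 2 9 6)(4 7)(8 11)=[10, 1, 9, 2, 7, 5, 0, 4, 11, 6, 3, 8]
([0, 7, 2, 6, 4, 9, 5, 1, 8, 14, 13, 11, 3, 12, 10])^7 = [0, 7, 2, 12, 4, 6, 3, 1, 8, 5, 14, 11, 13, 10, 9]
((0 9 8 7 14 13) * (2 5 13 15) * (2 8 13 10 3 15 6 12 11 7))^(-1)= (0 13 9)(2 8 15 3 10 5)(6 14 7 11 12)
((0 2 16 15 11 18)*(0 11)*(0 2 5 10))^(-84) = ((0 5 10)(2 16 15)(11 18))^(-84) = (18)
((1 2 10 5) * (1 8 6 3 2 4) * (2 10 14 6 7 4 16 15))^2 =(1 15 14 3 5 7)(2 6 10 8 4 16)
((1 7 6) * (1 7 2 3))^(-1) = (1 3 2)(6 7)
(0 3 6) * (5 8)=[3, 1, 2, 6, 4, 8, 0, 7, 5]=(0 3 6)(5 8)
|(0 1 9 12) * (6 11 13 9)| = 7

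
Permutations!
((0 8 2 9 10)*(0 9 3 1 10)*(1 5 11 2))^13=(0 10 8 9 1)(2 3 5 11)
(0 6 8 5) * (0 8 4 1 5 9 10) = (0 6 4 1 5 8 9 10) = [6, 5, 2, 3, 1, 8, 4, 7, 9, 10, 0]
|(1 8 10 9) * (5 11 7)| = 12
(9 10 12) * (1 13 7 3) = (1 13 7 3)(9 10 12) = [0, 13, 2, 1, 4, 5, 6, 3, 8, 10, 12, 11, 9, 7]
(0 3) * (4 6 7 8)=(0 3)(4 6 7 8)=[3, 1, 2, 0, 6, 5, 7, 8, 4]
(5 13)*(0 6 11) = [6, 1, 2, 3, 4, 13, 11, 7, 8, 9, 10, 0, 12, 5] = (0 6 11)(5 13)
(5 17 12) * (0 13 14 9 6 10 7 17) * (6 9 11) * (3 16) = [13, 1, 2, 16, 4, 0, 10, 17, 8, 9, 7, 6, 5, 14, 11, 15, 3, 12] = (0 13 14 11 6 10 7 17 12 5)(3 16)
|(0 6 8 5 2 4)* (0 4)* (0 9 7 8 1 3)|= |(0 6 1 3)(2 9 7 8 5)|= 20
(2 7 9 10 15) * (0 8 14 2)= (0 8 14 2 7 9 10 15)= [8, 1, 7, 3, 4, 5, 6, 9, 14, 10, 15, 11, 12, 13, 2, 0]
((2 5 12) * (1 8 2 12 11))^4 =(12)(1 11 5 2 8)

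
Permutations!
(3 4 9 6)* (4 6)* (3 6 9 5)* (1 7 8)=(1 7 8)(3 9 4 5)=[0, 7, 2, 9, 5, 3, 6, 8, 1, 4]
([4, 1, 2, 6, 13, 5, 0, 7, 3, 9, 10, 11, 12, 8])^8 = (0 13 3)(4 8 6)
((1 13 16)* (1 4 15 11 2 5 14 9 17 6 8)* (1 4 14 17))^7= (1 16 9 13 14)(2 11 15 4 8 6 17 5)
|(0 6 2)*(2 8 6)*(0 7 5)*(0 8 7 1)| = 12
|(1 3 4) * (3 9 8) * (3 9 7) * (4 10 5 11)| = |(1 7 3 10 5 11 4)(8 9)| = 14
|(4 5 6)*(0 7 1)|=|(0 7 1)(4 5 6)|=3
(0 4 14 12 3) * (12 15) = (0 4 14 15 12 3) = [4, 1, 2, 0, 14, 5, 6, 7, 8, 9, 10, 11, 3, 13, 15, 12]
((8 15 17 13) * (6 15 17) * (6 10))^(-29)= (6 15 10)(8 17 13)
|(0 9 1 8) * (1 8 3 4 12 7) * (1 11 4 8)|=20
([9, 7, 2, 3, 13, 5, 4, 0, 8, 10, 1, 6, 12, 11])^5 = (4 13 11 6)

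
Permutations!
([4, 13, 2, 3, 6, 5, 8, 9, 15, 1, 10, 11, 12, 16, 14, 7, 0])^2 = [6, 16, 2, 3, 8, 5, 15, 1, 7, 13, 10, 11, 12, 0, 14, 9, 4]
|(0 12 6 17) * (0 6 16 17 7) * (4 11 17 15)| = 9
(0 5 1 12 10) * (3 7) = (0 5 1 12 10)(3 7) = [5, 12, 2, 7, 4, 1, 6, 3, 8, 9, 0, 11, 10]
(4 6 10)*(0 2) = [2, 1, 0, 3, 6, 5, 10, 7, 8, 9, 4] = (0 2)(4 6 10)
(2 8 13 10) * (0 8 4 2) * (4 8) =(0 4 2 8 13 10) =[4, 1, 8, 3, 2, 5, 6, 7, 13, 9, 0, 11, 12, 10]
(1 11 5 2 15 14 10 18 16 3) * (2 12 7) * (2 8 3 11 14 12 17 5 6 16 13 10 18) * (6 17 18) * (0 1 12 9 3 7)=(0 1 14 6 16 11 17 5 18 13 10 2 15 9 3 12)(7 8)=[1, 14, 15, 12, 4, 18, 16, 8, 7, 3, 2, 17, 0, 10, 6, 9, 11, 5, 13]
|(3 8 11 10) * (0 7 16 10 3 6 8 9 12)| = |(0 7 16 10 6 8 11 3 9 12)| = 10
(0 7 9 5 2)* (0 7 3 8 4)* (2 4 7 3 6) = (0 6 2 3 8 7 9 5 4) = [6, 1, 3, 8, 0, 4, 2, 9, 7, 5]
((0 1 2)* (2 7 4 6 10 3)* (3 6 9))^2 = ((0 1 7 4 9 3 2)(6 10))^2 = (10)(0 7 9 2 1 4 3)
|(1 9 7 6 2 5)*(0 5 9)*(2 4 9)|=12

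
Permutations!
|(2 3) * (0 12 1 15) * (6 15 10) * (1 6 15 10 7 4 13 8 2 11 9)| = 45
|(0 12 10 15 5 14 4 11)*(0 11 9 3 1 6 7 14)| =35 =|(0 12 10 15 5)(1 6 7 14 4 9 3)|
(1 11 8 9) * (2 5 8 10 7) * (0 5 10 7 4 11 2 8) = (0 5)(1 2 10 4 11 7 8 9) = [5, 2, 10, 3, 11, 0, 6, 8, 9, 1, 4, 7]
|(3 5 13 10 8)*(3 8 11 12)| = 6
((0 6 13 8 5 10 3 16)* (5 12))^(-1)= ((0 6 13 8 12 5 10 3 16))^(-1)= (0 16 3 10 5 12 8 13 6)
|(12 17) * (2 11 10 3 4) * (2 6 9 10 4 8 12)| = 10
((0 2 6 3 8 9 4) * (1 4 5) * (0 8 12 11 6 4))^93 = ((0 2 4 8 9 5 1)(3 12 11 6))^93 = (0 4 9 1 2 8 5)(3 12 11 6)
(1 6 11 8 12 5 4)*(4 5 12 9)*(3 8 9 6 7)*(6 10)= (12)(1 7 3 8 10 6 11 9 4)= [0, 7, 2, 8, 1, 5, 11, 3, 10, 4, 6, 9, 12]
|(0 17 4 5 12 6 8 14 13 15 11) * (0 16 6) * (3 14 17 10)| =|(0 10 3 14 13 15 11 16 6 8 17 4 5 12)| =14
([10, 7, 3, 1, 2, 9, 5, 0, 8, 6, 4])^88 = [3, 4, 0, 10, 7, 9, 5, 2, 8, 6, 1]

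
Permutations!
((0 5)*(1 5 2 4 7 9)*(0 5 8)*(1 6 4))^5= ((0 2 1 8)(4 7 9 6))^5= (0 2 1 8)(4 7 9 6)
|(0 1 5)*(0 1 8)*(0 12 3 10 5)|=|(0 8 12 3 10 5 1)|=7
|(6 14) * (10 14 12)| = 4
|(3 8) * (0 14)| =2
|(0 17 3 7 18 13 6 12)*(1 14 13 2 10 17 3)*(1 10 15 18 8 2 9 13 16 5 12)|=|(0 3 7 8 2 15 18 9 13 6 1 14 16 5 12)(10 17)|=30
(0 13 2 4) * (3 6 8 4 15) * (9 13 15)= (0 15 3 6 8 4)(2 9 13)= [15, 1, 9, 6, 0, 5, 8, 7, 4, 13, 10, 11, 12, 2, 14, 3]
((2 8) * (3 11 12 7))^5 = ((2 8)(3 11 12 7))^5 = (2 8)(3 11 12 7)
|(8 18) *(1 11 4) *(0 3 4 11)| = 4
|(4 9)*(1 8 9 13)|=5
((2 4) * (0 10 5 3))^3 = (0 3 5 10)(2 4)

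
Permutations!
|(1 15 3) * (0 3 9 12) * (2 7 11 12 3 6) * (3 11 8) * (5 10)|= |(0 6 2 7 8 3 1 15 9 11 12)(5 10)|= 22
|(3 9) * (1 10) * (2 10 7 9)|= 6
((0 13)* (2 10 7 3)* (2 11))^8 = ((0 13)(2 10 7 3 11))^8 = (13)(2 3 10 11 7)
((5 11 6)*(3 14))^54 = (14) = ((3 14)(5 11 6))^54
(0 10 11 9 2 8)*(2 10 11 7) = [11, 1, 8, 3, 4, 5, 6, 2, 0, 10, 7, 9] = (0 11 9 10 7 2 8)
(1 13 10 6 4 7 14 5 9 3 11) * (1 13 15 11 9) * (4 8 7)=[0, 15, 2, 9, 4, 1, 8, 14, 7, 3, 6, 13, 12, 10, 5, 11]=(1 15 11 13 10 6 8 7 14 5)(3 9)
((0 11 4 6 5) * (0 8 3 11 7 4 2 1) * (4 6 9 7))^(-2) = (0 2 3 5 7 4 1 11 8 6 9)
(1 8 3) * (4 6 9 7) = (1 8 3)(4 6 9 7) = [0, 8, 2, 1, 6, 5, 9, 4, 3, 7]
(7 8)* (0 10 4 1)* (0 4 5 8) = [10, 4, 2, 3, 1, 8, 6, 0, 7, 9, 5] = (0 10 5 8 7)(1 4)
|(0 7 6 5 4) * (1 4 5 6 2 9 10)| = |(0 7 2 9 10 1 4)| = 7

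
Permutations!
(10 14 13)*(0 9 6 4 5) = (0 9 6 4 5)(10 14 13) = [9, 1, 2, 3, 5, 0, 4, 7, 8, 6, 14, 11, 12, 10, 13]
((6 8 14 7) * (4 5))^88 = ((4 5)(6 8 14 7))^88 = (14)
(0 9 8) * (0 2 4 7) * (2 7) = (0 9 8 7)(2 4) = [9, 1, 4, 3, 2, 5, 6, 0, 7, 8]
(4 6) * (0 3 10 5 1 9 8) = (0 3 10 5 1 9 8)(4 6) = [3, 9, 2, 10, 6, 1, 4, 7, 0, 8, 5]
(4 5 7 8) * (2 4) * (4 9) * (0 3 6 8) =(0 3 6 8 2 9 4 5 7) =[3, 1, 9, 6, 5, 7, 8, 0, 2, 4]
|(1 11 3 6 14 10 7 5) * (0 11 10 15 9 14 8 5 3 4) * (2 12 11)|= |(0 2 12 11 4)(1 10 7 3 6 8 5)(9 14 15)|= 105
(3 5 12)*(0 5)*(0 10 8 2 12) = (0 5)(2 12 3 10 8) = [5, 1, 12, 10, 4, 0, 6, 7, 2, 9, 8, 11, 3]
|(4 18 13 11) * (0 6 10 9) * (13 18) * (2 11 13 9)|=7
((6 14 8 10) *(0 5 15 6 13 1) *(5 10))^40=(15)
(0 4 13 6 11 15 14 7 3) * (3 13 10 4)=[3, 1, 2, 0, 10, 5, 11, 13, 8, 9, 4, 15, 12, 6, 7, 14]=(0 3)(4 10)(6 11 15 14 7 13)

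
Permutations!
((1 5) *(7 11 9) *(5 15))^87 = (15)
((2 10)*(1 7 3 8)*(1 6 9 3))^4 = (10)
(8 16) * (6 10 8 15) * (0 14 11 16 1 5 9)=[14, 5, 2, 3, 4, 9, 10, 7, 1, 0, 8, 16, 12, 13, 11, 6, 15]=(0 14 11 16 15 6 10 8 1 5 9)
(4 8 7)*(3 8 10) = (3 8 7 4 10) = [0, 1, 2, 8, 10, 5, 6, 4, 7, 9, 3]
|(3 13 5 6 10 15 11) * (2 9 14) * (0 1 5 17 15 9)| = 40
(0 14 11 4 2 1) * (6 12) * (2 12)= (0 14 11 4 12 6 2 1)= [14, 0, 1, 3, 12, 5, 2, 7, 8, 9, 10, 4, 6, 13, 11]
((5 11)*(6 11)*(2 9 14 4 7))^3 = (2 4 9 7 14)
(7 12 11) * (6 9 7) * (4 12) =(4 12 11 6 9 7) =[0, 1, 2, 3, 12, 5, 9, 4, 8, 7, 10, 6, 11]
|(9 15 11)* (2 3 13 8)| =|(2 3 13 8)(9 15 11)| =12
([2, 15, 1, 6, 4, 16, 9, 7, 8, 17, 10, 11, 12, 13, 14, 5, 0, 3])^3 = (0 15)(1 16)(2 5)(3 17 9 6)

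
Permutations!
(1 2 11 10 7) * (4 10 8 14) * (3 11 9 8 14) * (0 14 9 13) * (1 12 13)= (0 14 4 10 7 12 13)(1 2)(3 11 9 8)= [14, 2, 1, 11, 10, 5, 6, 12, 3, 8, 7, 9, 13, 0, 4]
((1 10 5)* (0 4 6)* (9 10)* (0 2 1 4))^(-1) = ((1 9 10 5 4 6 2))^(-1) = (1 2 6 4 5 10 9)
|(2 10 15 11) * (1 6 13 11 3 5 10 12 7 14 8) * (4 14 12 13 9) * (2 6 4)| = |(1 4 14 8)(2 13 11 6 9)(3 5 10 15)(7 12)| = 20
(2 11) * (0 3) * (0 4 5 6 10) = (0 3 4 5 6 10)(2 11) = [3, 1, 11, 4, 5, 6, 10, 7, 8, 9, 0, 2]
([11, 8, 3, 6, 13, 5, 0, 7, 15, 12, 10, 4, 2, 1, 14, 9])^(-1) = [6, 13, 12, 2, 11, 5, 3, 7, 1, 15, 10, 0, 9, 4, 14, 8]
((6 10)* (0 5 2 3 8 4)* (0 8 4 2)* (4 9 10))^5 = (0 5)(2 4 10 3 8 6 9)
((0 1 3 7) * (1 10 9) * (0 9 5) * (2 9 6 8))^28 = (0 10 5)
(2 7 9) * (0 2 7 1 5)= [2, 5, 1, 3, 4, 0, 6, 9, 8, 7]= (0 2 1 5)(7 9)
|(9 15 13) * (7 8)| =|(7 8)(9 15 13)| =6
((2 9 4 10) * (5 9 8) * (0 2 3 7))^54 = (10)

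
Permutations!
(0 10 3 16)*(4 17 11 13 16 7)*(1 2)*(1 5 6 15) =(0 10 3 7 4 17 11 13 16)(1 2 5 6 15) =[10, 2, 5, 7, 17, 6, 15, 4, 8, 9, 3, 13, 12, 16, 14, 1, 0, 11]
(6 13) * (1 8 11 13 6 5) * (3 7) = (1 8 11 13 5)(3 7) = [0, 8, 2, 7, 4, 1, 6, 3, 11, 9, 10, 13, 12, 5]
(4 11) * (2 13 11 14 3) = (2 13 11 4 14 3) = [0, 1, 13, 2, 14, 5, 6, 7, 8, 9, 10, 4, 12, 11, 3]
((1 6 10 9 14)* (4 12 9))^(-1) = ((1 6 10 4 12 9 14))^(-1) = (1 14 9 12 4 10 6)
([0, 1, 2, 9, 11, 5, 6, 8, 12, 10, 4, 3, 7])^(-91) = (3 11 4 10 9)(7 12 8)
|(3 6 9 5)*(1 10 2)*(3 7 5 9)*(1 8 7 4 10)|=6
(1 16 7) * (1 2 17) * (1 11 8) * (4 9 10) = (1 16 7 2 17 11 8)(4 9 10) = [0, 16, 17, 3, 9, 5, 6, 2, 1, 10, 4, 8, 12, 13, 14, 15, 7, 11]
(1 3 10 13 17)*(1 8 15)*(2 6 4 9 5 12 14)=(1 3 10 13 17 8 15)(2 6 4 9 5 12 14)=[0, 3, 6, 10, 9, 12, 4, 7, 15, 5, 13, 11, 14, 17, 2, 1, 16, 8]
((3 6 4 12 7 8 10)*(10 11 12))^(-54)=(3 4)(6 10)(7 11)(8 12)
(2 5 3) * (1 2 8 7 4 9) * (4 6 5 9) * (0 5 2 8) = (0 5 3)(1 8 7 6 2 9) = [5, 8, 9, 0, 4, 3, 2, 6, 7, 1]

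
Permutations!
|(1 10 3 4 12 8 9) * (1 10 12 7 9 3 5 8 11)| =21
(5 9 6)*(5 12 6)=(5 9)(6 12)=[0, 1, 2, 3, 4, 9, 12, 7, 8, 5, 10, 11, 6]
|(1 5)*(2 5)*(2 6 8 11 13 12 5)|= 7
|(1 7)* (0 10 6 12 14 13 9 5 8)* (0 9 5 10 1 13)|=|(0 1 7 13 5 8 9 10 6 12 14)|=11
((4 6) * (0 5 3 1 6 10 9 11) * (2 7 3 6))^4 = (0 10 5 9 6 11 4)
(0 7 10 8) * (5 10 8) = (0 7 8)(5 10) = [7, 1, 2, 3, 4, 10, 6, 8, 0, 9, 5]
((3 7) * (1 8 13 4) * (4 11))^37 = (1 13 4 8 11)(3 7)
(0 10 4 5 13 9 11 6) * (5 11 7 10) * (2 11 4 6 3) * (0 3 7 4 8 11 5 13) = [13, 1, 5, 2, 8, 0, 3, 10, 11, 4, 6, 7, 12, 9] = (0 13 9 4 8 11 7 10 6 3 2 5)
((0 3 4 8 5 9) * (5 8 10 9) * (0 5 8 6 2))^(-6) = (0 10 8)(2 4 5)(3 9 6)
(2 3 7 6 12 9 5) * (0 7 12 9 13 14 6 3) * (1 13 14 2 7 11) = (0 11 1 13 2)(3 12 14 6 9 5 7) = [11, 13, 0, 12, 4, 7, 9, 3, 8, 5, 10, 1, 14, 2, 6]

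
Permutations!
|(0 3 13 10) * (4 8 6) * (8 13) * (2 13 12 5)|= 10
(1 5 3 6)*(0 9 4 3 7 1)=[9, 5, 2, 6, 3, 7, 0, 1, 8, 4]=(0 9 4 3 6)(1 5 7)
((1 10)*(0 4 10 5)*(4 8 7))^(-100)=(0 1 4 8 5 10 7)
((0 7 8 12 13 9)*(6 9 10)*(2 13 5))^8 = (0 6 13 5 8)(2 12 7 9 10)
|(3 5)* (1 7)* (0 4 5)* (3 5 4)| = |(0 3)(1 7)| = 2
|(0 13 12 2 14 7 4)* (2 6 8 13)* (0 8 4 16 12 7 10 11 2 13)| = 8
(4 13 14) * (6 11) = (4 13 14)(6 11) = [0, 1, 2, 3, 13, 5, 11, 7, 8, 9, 10, 6, 12, 14, 4]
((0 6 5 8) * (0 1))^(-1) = ((0 6 5 8 1))^(-1) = (0 1 8 5 6)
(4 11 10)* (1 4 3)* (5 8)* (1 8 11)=[0, 4, 2, 8, 1, 11, 6, 7, 5, 9, 3, 10]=(1 4)(3 8 5 11 10)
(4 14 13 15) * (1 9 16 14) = (1 9 16 14 13 15 4) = [0, 9, 2, 3, 1, 5, 6, 7, 8, 16, 10, 11, 12, 15, 13, 4, 14]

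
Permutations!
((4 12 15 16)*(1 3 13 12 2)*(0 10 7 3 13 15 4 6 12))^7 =((0 10 7 3 15 16 6 12 4 2 1 13))^7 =(0 12 7 2 15 13 6 10 4 3 1 16)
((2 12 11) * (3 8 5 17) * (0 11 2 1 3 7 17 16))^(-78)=(17)(0 16 5 8 3 1 11)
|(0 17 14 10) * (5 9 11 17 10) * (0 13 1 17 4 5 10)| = |(1 17 14 10 13)(4 5 9 11)| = 20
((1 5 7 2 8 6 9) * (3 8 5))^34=(1 9 6 8 3)(2 5 7)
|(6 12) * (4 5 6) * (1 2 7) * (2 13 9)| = |(1 13 9 2 7)(4 5 6 12)| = 20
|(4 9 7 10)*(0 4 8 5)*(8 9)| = 12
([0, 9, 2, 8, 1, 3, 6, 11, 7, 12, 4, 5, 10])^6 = [0, 9, 2, 8, 1, 3, 6, 11, 7, 12, 4, 5, 10]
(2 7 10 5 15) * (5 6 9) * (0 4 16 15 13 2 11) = (0 4 16 15 11)(2 7 10 6 9 5 13) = [4, 1, 7, 3, 16, 13, 9, 10, 8, 5, 6, 0, 12, 2, 14, 11, 15]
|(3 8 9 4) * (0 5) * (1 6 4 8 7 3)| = 6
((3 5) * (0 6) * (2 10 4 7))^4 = (10)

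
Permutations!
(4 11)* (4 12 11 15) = (4 15)(11 12) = [0, 1, 2, 3, 15, 5, 6, 7, 8, 9, 10, 12, 11, 13, 14, 4]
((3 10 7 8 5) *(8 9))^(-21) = ((3 10 7 9 8 5))^(-21) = (3 9)(5 7)(8 10)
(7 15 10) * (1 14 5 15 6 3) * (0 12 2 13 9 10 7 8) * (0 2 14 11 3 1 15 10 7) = [12, 11, 13, 15, 4, 10, 1, 6, 2, 7, 8, 3, 14, 9, 5, 0] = (0 12 14 5 10 8 2 13 9 7 6 1 11 3 15)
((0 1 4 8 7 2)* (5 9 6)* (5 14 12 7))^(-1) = ((0 1 4 8 5 9 6 14 12 7 2))^(-1) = (0 2 7 12 14 6 9 5 8 4 1)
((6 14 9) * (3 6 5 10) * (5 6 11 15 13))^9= (3 13)(5 11)(10 15)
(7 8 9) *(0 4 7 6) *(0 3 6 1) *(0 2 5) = (0 4 7 8 9 1 2 5)(3 6) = [4, 2, 5, 6, 7, 0, 3, 8, 9, 1]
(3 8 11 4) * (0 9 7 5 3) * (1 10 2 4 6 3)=(0 9 7 5 1 10 2 4)(3 8 11 6)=[9, 10, 4, 8, 0, 1, 3, 5, 11, 7, 2, 6]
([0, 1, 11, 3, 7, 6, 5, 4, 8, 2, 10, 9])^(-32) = [0, 1, 11, 3, 4, 5, 6, 7, 8, 2, 10, 9]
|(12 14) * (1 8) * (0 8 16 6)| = |(0 8 1 16 6)(12 14)| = 10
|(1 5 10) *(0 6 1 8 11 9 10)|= 4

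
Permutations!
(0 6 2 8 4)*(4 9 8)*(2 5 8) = (0 6 5 8 9 2 4) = [6, 1, 4, 3, 0, 8, 5, 7, 9, 2]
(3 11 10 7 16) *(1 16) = [0, 16, 2, 11, 4, 5, 6, 1, 8, 9, 7, 10, 12, 13, 14, 15, 3] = (1 16 3 11 10 7)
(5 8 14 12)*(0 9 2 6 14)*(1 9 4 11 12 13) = (0 4 11 12 5 8)(1 9 2 6 14 13) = [4, 9, 6, 3, 11, 8, 14, 7, 0, 2, 10, 12, 5, 1, 13]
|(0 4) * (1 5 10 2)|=4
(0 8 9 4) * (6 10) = [8, 1, 2, 3, 0, 5, 10, 7, 9, 4, 6] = (0 8 9 4)(6 10)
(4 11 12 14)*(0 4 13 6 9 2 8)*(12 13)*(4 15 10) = [15, 1, 8, 3, 11, 5, 9, 7, 0, 2, 4, 13, 14, 6, 12, 10] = (0 15 10 4 11 13 6 9 2 8)(12 14)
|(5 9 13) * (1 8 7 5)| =|(1 8 7 5 9 13)| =6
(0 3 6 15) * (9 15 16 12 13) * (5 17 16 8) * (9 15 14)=(0 3 6 8 5 17 16 12 13 15)(9 14)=[3, 1, 2, 6, 4, 17, 8, 7, 5, 14, 10, 11, 13, 15, 9, 0, 12, 16]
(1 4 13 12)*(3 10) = (1 4 13 12)(3 10) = [0, 4, 2, 10, 13, 5, 6, 7, 8, 9, 3, 11, 1, 12]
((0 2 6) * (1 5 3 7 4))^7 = ((0 2 6)(1 5 3 7 4))^7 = (0 2 6)(1 3 4 5 7)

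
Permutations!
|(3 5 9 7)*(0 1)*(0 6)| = |(0 1 6)(3 5 9 7)| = 12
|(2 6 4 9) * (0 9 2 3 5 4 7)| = |(0 9 3 5 4 2 6 7)| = 8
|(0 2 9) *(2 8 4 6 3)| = |(0 8 4 6 3 2 9)| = 7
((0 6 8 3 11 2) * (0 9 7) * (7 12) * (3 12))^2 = ((0 6 8 12 7)(2 9 3 11))^2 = (0 8 7 6 12)(2 3)(9 11)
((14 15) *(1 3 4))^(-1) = ((1 3 4)(14 15))^(-1) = (1 4 3)(14 15)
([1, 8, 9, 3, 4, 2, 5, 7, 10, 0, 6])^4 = [6, 5, 8, 3, 4, 1, 0, 7, 2, 10, 9]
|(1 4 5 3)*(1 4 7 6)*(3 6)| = 6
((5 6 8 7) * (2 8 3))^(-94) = ((2 8 7 5 6 3))^(-94) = (2 7 6)(3 8 5)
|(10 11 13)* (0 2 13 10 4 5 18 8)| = |(0 2 13 4 5 18 8)(10 11)| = 14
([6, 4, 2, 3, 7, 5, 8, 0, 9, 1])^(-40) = [8, 7, 2, 3, 0, 5, 9, 6, 1, 4]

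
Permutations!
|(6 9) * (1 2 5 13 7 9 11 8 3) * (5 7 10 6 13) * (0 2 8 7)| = 6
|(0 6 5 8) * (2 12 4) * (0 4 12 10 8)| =|(12)(0 6 5)(2 10 8 4)| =12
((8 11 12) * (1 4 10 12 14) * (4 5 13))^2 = ((1 5 13 4 10 12 8 11 14))^2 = (1 13 10 8 14 5 4 12 11)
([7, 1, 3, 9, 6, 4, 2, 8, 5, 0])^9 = (9)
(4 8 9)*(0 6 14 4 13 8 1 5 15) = [6, 5, 2, 3, 1, 15, 14, 7, 9, 13, 10, 11, 12, 8, 4, 0] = (0 6 14 4 1 5 15)(8 9 13)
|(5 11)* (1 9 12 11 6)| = |(1 9 12 11 5 6)| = 6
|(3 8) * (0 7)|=2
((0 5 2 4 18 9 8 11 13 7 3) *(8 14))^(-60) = ((0 5 2 4 18 9 14 8 11 13 7 3))^(-60) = (18)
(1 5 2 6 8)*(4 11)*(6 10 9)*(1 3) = (1 5 2 10 9 6 8 3)(4 11) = [0, 5, 10, 1, 11, 2, 8, 7, 3, 6, 9, 4]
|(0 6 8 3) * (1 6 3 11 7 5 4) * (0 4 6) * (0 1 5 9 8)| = |(0 3 4 5 6)(7 9 8 11)| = 20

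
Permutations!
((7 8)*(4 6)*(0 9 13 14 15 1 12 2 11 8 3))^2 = ((0 9 13 14 15 1 12 2 11 8 7 3)(4 6))^2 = (0 13 15 12 11 7)(1 2 8 3 9 14)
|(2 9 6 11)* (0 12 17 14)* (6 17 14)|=15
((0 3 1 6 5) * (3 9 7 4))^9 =((0 9 7 4 3 1 6 5))^9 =(0 9 7 4 3 1 6 5)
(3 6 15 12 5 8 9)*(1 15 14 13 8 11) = [0, 15, 2, 6, 4, 11, 14, 7, 9, 3, 10, 1, 5, 8, 13, 12] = (1 15 12 5 11)(3 6 14 13 8 9)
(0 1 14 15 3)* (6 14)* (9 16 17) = (0 1 6 14 15 3)(9 16 17) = [1, 6, 2, 0, 4, 5, 14, 7, 8, 16, 10, 11, 12, 13, 15, 3, 17, 9]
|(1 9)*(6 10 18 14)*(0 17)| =4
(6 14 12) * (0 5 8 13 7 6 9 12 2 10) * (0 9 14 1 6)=(0 5 8 13 7)(1 6)(2 10 9 12 14)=[5, 6, 10, 3, 4, 8, 1, 0, 13, 12, 9, 11, 14, 7, 2]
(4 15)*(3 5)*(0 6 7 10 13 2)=(0 6 7 10 13 2)(3 5)(4 15)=[6, 1, 0, 5, 15, 3, 7, 10, 8, 9, 13, 11, 12, 2, 14, 4]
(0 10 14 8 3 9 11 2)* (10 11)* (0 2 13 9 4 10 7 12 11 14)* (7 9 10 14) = [7, 1, 2, 4, 14, 5, 6, 12, 3, 9, 0, 13, 11, 10, 8] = (0 7 12 11 13 10)(3 4 14 8)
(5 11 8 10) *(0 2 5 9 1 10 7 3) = (0 2 5 11 8 7 3)(1 10 9) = [2, 10, 5, 0, 4, 11, 6, 3, 7, 1, 9, 8]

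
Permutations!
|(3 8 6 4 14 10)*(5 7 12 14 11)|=10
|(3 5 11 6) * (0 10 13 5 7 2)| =9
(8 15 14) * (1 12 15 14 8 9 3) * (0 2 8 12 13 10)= (0 2 8 14 9 3 1 13 10)(12 15)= [2, 13, 8, 1, 4, 5, 6, 7, 14, 3, 0, 11, 15, 10, 9, 12]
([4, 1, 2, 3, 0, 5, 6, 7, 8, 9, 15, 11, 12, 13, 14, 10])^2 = [0, 1, 2, 3, 4, 5, 6, 7, 8, 9, 10, 11, 12, 13, 14, 15]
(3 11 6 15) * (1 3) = (1 3 11 6 15) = [0, 3, 2, 11, 4, 5, 15, 7, 8, 9, 10, 6, 12, 13, 14, 1]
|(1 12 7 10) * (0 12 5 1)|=4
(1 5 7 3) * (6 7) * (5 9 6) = (1 9 6 7 3) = [0, 9, 2, 1, 4, 5, 7, 3, 8, 6]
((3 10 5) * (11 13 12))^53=((3 10 5)(11 13 12))^53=(3 5 10)(11 12 13)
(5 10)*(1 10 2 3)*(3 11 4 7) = (1 10 5 2 11 4 7 3) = [0, 10, 11, 1, 7, 2, 6, 3, 8, 9, 5, 4]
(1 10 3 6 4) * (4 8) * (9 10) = (1 9 10 3 6 8 4) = [0, 9, 2, 6, 1, 5, 8, 7, 4, 10, 3]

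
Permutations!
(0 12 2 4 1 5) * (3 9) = (0 12 2 4 1 5)(3 9) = [12, 5, 4, 9, 1, 0, 6, 7, 8, 3, 10, 11, 2]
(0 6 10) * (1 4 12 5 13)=(0 6 10)(1 4 12 5 13)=[6, 4, 2, 3, 12, 13, 10, 7, 8, 9, 0, 11, 5, 1]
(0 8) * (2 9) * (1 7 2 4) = (0 8)(1 7 2 9 4) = [8, 7, 9, 3, 1, 5, 6, 2, 0, 4]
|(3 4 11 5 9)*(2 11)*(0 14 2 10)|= |(0 14 2 11 5 9 3 4 10)|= 9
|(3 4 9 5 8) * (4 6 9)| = |(3 6 9 5 8)| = 5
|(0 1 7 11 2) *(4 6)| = |(0 1 7 11 2)(4 6)| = 10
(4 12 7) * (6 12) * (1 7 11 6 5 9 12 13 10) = (1 7 4 5 9 12 11 6 13 10) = [0, 7, 2, 3, 5, 9, 13, 4, 8, 12, 1, 6, 11, 10]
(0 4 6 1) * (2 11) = (0 4 6 1)(2 11) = [4, 0, 11, 3, 6, 5, 1, 7, 8, 9, 10, 2]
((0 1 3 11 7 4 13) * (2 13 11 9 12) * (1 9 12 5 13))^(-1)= (0 13 5 9)(1 2 12 3)(4 7 11)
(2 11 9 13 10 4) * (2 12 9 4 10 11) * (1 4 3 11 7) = (1 4 12 9 13 7)(3 11) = [0, 4, 2, 11, 12, 5, 6, 1, 8, 13, 10, 3, 9, 7]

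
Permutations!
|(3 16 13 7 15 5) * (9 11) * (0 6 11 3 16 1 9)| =|(0 6 11)(1 9 3)(5 16 13 7 15)| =15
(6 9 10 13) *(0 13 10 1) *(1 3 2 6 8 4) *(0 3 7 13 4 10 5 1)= (0 4)(1 3 2 6 9 7 13 8 10 5)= [4, 3, 6, 2, 0, 1, 9, 13, 10, 7, 5, 11, 12, 8]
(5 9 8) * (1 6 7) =[0, 6, 2, 3, 4, 9, 7, 1, 5, 8] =(1 6 7)(5 9 8)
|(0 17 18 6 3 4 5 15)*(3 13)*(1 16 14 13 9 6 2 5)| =6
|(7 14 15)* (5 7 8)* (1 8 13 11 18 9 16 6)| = 12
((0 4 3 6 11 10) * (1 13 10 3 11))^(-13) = (0 3 13 4 6 10 11 1)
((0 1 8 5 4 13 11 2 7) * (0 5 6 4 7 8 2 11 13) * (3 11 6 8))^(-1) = (13)(0 4 6 11 3 2 1)(5 7)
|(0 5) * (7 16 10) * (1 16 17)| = 10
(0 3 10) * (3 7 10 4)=[7, 1, 2, 4, 3, 5, 6, 10, 8, 9, 0]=(0 7 10)(3 4)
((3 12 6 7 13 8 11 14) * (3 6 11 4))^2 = (3 11 6 13 4 12 14 7 8)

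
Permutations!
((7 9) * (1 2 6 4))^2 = ((1 2 6 4)(7 9))^2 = (9)(1 6)(2 4)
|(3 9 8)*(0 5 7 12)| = |(0 5 7 12)(3 9 8)| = 12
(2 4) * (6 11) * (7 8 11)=[0, 1, 4, 3, 2, 5, 7, 8, 11, 9, 10, 6]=(2 4)(6 7 8 11)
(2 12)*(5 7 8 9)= (2 12)(5 7 8 9)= [0, 1, 12, 3, 4, 7, 6, 8, 9, 5, 10, 11, 2]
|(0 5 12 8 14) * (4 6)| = 10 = |(0 5 12 8 14)(4 6)|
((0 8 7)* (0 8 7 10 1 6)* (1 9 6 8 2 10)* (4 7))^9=(0 7 10 6 4 2 9)(1 8)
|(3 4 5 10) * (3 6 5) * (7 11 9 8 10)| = 14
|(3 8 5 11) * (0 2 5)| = 6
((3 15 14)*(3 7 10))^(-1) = (3 10 7 14 15)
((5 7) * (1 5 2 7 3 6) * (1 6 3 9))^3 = ((1 5 9)(2 7))^3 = (9)(2 7)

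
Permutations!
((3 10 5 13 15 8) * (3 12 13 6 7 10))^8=((5 6 7 10)(8 12 13 15))^8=(15)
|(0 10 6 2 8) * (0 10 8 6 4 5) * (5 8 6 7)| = |(0 6 2 7 5)(4 8 10)| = 15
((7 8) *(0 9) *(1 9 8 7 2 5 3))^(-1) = ((0 8 2 5 3 1 9))^(-1) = (0 9 1 3 5 2 8)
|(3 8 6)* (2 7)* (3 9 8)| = 6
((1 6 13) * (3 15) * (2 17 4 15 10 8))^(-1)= (1 13 6)(2 8 10 3 15 4 17)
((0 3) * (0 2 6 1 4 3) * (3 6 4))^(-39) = (1 3 2 4 6)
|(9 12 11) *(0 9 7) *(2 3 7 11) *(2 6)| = 7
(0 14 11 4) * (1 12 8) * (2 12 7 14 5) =(0 5 2 12 8 1 7 14 11 4) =[5, 7, 12, 3, 0, 2, 6, 14, 1, 9, 10, 4, 8, 13, 11]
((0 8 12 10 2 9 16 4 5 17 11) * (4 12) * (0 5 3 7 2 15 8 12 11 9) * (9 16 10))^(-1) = ((0 12 9 10 15 8 4 3 7 2)(5 17 16 11))^(-1) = (0 2 7 3 4 8 15 10 9 12)(5 11 16 17)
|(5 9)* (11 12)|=2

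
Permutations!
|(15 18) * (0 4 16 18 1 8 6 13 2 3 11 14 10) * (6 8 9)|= 14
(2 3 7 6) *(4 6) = (2 3 7 4 6) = [0, 1, 3, 7, 6, 5, 2, 4]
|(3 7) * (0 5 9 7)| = 5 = |(0 5 9 7 3)|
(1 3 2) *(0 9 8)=[9, 3, 1, 2, 4, 5, 6, 7, 0, 8]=(0 9 8)(1 3 2)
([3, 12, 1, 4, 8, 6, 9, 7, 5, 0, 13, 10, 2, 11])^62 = [9, 2, 12, 0, 3, 8, 5, 7, 4, 6, 11, 13, 1, 10]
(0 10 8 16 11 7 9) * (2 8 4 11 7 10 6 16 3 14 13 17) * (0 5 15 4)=[6, 1, 8, 14, 11, 15, 16, 9, 3, 5, 0, 10, 12, 17, 13, 4, 7, 2]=(0 6 16 7 9 5 15 4 11 10)(2 8 3 14 13 17)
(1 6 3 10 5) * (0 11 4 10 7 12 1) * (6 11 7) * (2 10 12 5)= (0 7 5)(1 11 4 12)(2 10)(3 6)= [7, 11, 10, 6, 12, 0, 3, 5, 8, 9, 2, 4, 1]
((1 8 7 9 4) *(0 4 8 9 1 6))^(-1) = (0 6 4)(1 7 8 9)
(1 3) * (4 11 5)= [0, 3, 2, 1, 11, 4, 6, 7, 8, 9, 10, 5]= (1 3)(4 11 5)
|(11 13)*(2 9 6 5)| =4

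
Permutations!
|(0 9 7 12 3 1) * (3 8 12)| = 10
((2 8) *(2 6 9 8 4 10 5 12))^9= (2 12 5 10 4)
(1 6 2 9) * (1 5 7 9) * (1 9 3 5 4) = (1 6 2 9 4)(3 5 7) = [0, 6, 9, 5, 1, 7, 2, 3, 8, 4]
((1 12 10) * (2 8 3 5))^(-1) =((1 12 10)(2 8 3 5))^(-1) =(1 10 12)(2 5 3 8)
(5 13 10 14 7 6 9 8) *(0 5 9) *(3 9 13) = (0 5 3 9 8 13 10 14 7 6) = [5, 1, 2, 9, 4, 3, 0, 6, 13, 8, 14, 11, 12, 10, 7]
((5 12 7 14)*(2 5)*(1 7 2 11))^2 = (1 14)(2 12 5)(7 11)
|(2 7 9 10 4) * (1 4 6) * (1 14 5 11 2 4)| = 8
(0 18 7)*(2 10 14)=(0 18 7)(2 10 14)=[18, 1, 10, 3, 4, 5, 6, 0, 8, 9, 14, 11, 12, 13, 2, 15, 16, 17, 7]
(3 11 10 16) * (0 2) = (0 2)(3 11 10 16) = [2, 1, 0, 11, 4, 5, 6, 7, 8, 9, 16, 10, 12, 13, 14, 15, 3]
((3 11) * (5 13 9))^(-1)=(3 11)(5 9 13)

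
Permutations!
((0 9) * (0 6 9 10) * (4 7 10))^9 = ((0 4 7 10)(6 9))^9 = (0 4 7 10)(6 9)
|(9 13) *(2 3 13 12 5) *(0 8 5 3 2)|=12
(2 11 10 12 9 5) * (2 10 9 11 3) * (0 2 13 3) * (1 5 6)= [2, 5, 0, 13, 4, 10, 1, 7, 8, 6, 12, 9, 11, 3]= (0 2)(1 5 10 12 11 9 6)(3 13)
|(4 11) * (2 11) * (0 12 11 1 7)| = |(0 12 11 4 2 1 7)| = 7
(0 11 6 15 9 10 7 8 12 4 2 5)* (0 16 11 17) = (0 17)(2 5 16 11 6 15 9 10 7 8 12 4) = [17, 1, 5, 3, 2, 16, 15, 8, 12, 10, 7, 6, 4, 13, 14, 9, 11, 0]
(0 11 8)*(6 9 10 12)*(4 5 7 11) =(0 4 5 7 11 8)(6 9 10 12) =[4, 1, 2, 3, 5, 7, 9, 11, 0, 10, 12, 8, 6]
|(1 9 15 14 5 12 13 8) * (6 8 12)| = |(1 9 15 14 5 6 8)(12 13)| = 14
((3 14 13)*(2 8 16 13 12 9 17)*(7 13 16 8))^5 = (2 12 13 17 14 7 9 3)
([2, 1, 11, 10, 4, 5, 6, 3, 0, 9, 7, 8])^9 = (0 2 11 8)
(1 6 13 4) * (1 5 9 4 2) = [0, 6, 1, 3, 5, 9, 13, 7, 8, 4, 10, 11, 12, 2] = (1 6 13 2)(4 5 9)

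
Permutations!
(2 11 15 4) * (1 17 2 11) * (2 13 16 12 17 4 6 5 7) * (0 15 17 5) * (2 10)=(0 15 6)(1 4 11 17 13 16 12 5 7 10 2)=[15, 4, 1, 3, 11, 7, 0, 10, 8, 9, 2, 17, 5, 16, 14, 6, 12, 13]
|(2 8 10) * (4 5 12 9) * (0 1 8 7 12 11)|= |(0 1 8 10 2 7 12 9 4 5 11)|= 11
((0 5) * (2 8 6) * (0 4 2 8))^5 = ((0 5 4 2)(6 8))^5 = (0 5 4 2)(6 8)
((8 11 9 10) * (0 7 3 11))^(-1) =((0 7 3 11 9 10 8))^(-1) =(0 8 10 9 11 3 7)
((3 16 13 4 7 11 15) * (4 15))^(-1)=(3 15 13 16)(4 11 7)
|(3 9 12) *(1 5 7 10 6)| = 15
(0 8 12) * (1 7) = (0 8 12)(1 7) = [8, 7, 2, 3, 4, 5, 6, 1, 12, 9, 10, 11, 0]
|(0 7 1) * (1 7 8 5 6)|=5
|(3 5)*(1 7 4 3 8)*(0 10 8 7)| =|(0 10 8 1)(3 5 7 4)| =4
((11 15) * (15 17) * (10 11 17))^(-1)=(10 11)(15 17)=((10 11)(15 17))^(-1)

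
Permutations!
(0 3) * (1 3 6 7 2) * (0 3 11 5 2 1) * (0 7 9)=(0 6 9)(1 11 5 2 7)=[6, 11, 7, 3, 4, 2, 9, 1, 8, 0, 10, 5]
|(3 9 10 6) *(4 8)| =4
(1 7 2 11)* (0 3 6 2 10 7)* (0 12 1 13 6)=(0 3)(1 12)(2 11 13 6)(7 10)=[3, 12, 11, 0, 4, 5, 2, 10, 8, 9, 7, 13, 1, 6]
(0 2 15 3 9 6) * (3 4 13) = [2, 1, 15, 9, 13, 5, 0, 7, 8, 6, 10, 11, 12, 3, 14, 4] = (0 2 15 4 13 3 9 6)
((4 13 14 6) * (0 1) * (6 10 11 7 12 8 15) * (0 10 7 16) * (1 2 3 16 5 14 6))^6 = (0 3)(1 12 5)(2 16)(7 11 15)(8 14 10)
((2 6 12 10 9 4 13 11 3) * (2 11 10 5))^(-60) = (13)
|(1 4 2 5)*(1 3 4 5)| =5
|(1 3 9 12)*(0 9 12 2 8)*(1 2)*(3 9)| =10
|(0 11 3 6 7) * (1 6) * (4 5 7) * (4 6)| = 7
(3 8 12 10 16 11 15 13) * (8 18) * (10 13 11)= (3 18 8 12 13)(10 16)(11 15)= [0, 1, 2, 18, 4, 5, 6, 7, 12, 9, 16, 15, 13, 3, 14, 11, 10, 17, 8]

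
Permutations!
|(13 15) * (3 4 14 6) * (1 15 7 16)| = |(1 15 13 7 16)(3 4 14 6)| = 20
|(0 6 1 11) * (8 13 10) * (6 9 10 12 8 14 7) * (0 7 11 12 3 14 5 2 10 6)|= 33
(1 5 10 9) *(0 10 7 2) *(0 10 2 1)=[2, 5, 10, 3, 4, 7, 6, 1, 8, 0, 9]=(0 2 10 9)(1 5 7)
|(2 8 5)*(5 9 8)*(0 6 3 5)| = 10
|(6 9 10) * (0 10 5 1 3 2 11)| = |(0 10 6 9 5 1 3 2 11)| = 9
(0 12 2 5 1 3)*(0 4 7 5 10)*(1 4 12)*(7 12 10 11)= (0 1 3 10)(2 11 7 5 4 12)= [1, 3, 11, 10, 12, 4, 6, 5, 8, 9, 0, 7, 2]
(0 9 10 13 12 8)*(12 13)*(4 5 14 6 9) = [4, 1, 2, 3, 5, 14, 9, 7, 0, 10, 12, 11, 8, 13, 6] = (0 4 5 14 6 9 10 12 8)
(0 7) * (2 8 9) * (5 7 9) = (0 9 2 8 5 7) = [9, 1, 8, 3, 4, 7, 6, 0, 5, 2]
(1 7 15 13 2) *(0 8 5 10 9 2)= (0 8 5 10 9 2 1 7 15 13)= [8, 7, 1, 3, 4, 10, 6, 15, 5, 2, 9, 11, 12, 0, 14, 13]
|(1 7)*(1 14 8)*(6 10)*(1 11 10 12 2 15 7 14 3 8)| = 18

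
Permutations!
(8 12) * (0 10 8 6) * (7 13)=(0 10 8 12 6)(7 13)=[10, 1, 2, 3, 4, 5, 0, 13, 12, 9, 8, 11, 6, 7]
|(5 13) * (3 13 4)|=|(3 13 5 4)|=4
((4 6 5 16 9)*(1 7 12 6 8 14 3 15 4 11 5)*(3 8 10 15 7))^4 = (16)(1 6 12 7 3)(4 10 15)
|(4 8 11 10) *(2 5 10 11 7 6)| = 7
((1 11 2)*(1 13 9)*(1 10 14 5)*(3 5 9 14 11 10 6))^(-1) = ((1 10 11 2 13 14 9 6 3 5))^(-1) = (1 5 3 6 9 14 13 2 11 10)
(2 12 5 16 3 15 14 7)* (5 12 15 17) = [0, 1, 15, 17, 4, 16, 6, 2, 8, 9, 10, 11, 12, 13, 7, 14, 3, 5] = (2 15 14 7)(3 17 5 16)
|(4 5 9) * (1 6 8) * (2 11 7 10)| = |(1 6 8)(2 11 7 10)(4 5 9)| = 12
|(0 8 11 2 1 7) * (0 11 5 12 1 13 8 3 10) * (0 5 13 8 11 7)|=|(0 3 10 5 12 1)(2 8 13 11)|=12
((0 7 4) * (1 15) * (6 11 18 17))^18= ((0 7 4)(1 15)(6 11 18 17))^18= (6 18)(11 17)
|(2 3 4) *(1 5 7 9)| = |(1 5 7 9)(2 3 4)| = 12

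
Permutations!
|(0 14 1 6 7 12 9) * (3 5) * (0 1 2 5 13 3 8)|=|(0 14 2 5 8)(1 6 7 12 9)(3 13)|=10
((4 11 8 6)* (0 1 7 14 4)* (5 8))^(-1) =((0 1 7 14 4 11 5 8 6))^(-1) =(0 6 8 5 11 4 14 7 1)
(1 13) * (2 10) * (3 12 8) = (1 13)(2 10)(3 12 8) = [0, 13, 10, 12, 4, 5, 6, 7, 3, 9, 2, 11, 8, 1]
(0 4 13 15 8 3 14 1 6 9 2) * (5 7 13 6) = (0 4 6 9 2)(1 5 7 13 15 8 3 14) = [4, 5, 0, 14, 6, 7, 9, 13, 3, 2, 10, 11, 12, 15, 1, 8]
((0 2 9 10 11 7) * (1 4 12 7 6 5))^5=(0 6 7 11 12 10 4 9 1 2 5)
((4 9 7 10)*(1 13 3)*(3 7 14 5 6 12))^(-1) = (1 3 12 6 5 14 9 4 10 7 13) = ((1 13 7 10 4 9 14 5 6 12 3))^(-1)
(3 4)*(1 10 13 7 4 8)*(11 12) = (1 10 13 7 4 3 8)(11 12) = [0, 10, 2, 8, 3, 5, 6, 4, 1, 9, 13, 12, 11, 7]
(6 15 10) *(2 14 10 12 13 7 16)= (2 14 10 6 15 12 13 7 16)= [0, 1, 14, 3, 4, 5, 15, 16, 8, 9, 6, 11, 13, 7, 10, 12, 2]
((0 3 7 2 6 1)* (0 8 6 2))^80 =((0 3 7)(1 8 6))^80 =(0 7 3)(1 6 8)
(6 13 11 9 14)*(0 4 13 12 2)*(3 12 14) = (0 4 13 11 9 3 12 2)(6 14) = [4, 1, 0, 12, 13, 5, 14, 7, 8, 3, 10, 9, 2, 11, 6]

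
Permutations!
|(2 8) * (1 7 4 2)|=5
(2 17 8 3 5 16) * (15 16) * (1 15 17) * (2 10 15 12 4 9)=[0, 12, 1, 5, 9, 17, 6, 7, 3, 2, 15, 11, 4, 13, 14, 16, 10, 8]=(1 12 4 9 2)(3 5 17 8)(10 15 16)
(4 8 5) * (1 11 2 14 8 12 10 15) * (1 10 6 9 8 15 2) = (1 11)(2 14 15 10)(4 12 6 9 8 5) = [0, 11, 14, 3, 12, 4, 9, 7, 5, 8, 2, 1, 6, 13, 15, 10]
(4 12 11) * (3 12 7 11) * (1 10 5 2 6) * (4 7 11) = (1 10 5 2 6)(3 12)(4 11 7) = [0, 10, 6, 12, 11, 2, 1, 4, 8, 9, 5, 7, 3]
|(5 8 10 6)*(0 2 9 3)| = 4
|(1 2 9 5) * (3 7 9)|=|(1 2 3 7 9 5)|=6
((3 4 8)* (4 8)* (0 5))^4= (8)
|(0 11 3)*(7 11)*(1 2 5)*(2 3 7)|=|(0 2 5 1 3)(7 11)|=10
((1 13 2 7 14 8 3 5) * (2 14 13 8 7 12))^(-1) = (1 5 3 8)(2 12)(7 14 13)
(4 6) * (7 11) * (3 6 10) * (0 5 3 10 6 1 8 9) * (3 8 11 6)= [5, 11, 2, 1, 3, 8, 4, 6, 9, 0, 10, 7]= (0 5 8 9)(1 11 7 6 4 3)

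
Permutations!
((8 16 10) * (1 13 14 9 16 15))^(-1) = (1 15 8 10 16 9 14 13)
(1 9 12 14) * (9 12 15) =(1 12 14)(9 15) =[0, 12, 2, 3, 4, 5, 6, 7, 8, 15, 10, 11, 14, 13, 1, 9]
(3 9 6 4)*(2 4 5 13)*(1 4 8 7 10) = [0, 4, 8, 9, 3, 13, 5, 10, 7, 6, 1, 11, 12, 2] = (1 4 3 9 6 5 13 2 8 7 10)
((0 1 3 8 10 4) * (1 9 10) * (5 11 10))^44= (0 5 10)(1 8 3)(4 9 11)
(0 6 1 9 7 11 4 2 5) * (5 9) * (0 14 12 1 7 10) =[6, 5, 9, 3, 2, 14, 7, 11, 8, 10, 0, 4, 1, 13, 12] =(0 6 7 11 4 2 9 10)(1 5 14 12)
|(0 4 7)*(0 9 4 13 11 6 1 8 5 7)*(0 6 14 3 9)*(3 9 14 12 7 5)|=|(0 13 11 12 7)(1 8 3 14 9 4 6)|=35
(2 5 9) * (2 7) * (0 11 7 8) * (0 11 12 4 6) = [12, 1, 5, 3, 6, 9, 0, 2, 11, 8, 10, 7, 4] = (0 12 4 6)(2 5 9 8 11 7)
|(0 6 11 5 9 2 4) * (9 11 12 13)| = |(0 6 12 13 9 2 4)(5 11)| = 14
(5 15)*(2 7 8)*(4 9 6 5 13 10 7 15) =(2 15 13 10 7 8)(4 9 6 5) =[0, 1, 15, 3, 9, 4, 5, 8, 2, 6, 7, 11, 12, 10, 14, 13]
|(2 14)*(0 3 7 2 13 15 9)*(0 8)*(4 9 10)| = 11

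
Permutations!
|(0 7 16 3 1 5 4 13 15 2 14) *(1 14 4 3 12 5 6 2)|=|(0 7 16 12 5 3 14)(1 6 2 4 13 15)|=42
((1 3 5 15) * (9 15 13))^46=(1 9 5)(3 15 13)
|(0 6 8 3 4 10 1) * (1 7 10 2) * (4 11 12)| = 18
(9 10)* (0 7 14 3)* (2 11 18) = (0 7 14 3)(2 11 18)(9 10) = [7, 1, 11, 0, 4, 5, 6, 14, 8, 10, 9, 18, 12, 13, 3, 15, 16, 17, 2]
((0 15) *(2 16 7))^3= ((0 15)(2 16 7))^3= (16)(0 15)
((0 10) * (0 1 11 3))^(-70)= (11)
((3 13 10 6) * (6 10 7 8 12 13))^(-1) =((3 6)(7 8 12 13))^(-1) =(3 6)(7 13 12 8)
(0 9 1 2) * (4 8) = [9, 2, 0, 3, 8, 5, 6, 7, 4, 1] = (0 9 1 2)(4 8)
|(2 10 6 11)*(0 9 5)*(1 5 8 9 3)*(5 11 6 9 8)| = |(0 3 1 11 2 10 9 5)| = 8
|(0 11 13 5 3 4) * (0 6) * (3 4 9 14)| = |(0 11 13 5 4 6)(3 9 14)| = 6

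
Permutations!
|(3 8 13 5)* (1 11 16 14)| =|(1 11 16 14)(3 8 13 5)| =4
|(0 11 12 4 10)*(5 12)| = |(0 11 5 12 4 10)| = 6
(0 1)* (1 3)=(0 3 1)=[3, 0, 2, 1]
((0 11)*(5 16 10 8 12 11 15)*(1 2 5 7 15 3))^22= (0 1 5 10 12)(2 16 8 11 3)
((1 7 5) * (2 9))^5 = (1 5 7)(2 9)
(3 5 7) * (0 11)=(0 11)(3 5 7)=[11, 1, 2, 5, 4, 7, 6, 3, 8, 9, 10, 0]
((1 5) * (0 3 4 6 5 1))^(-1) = (0 5 6 4 3) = ((0 3 4 6 5))^(-1)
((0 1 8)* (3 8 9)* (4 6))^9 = (0 8 3 9 1)(4 6)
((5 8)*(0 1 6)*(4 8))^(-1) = (0 6 1)(4 5 8)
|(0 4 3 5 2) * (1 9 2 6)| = 8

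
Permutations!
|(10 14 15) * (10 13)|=4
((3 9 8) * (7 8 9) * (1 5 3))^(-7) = (9)(1 7 5 8 3)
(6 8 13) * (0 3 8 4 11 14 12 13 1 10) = (0 3 8 1 10)(4 11 14 12 13 6) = [3, 10, 2, 8, 11, 5, 4, 7, 1, 9, 0, 14, 13, 6, 12]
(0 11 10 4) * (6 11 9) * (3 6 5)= [9, 1, 2, 6, 0, 3, 11, 7, 8, 5, 4, 10]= (0 9 5 3 6 11 10 4)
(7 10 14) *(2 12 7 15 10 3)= (2 12 7 3)(10 14 15)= [0, 1, 12, 2, 4, 5, 6, 3, 8, 9, 14, 11, 7, 13, 15, 10]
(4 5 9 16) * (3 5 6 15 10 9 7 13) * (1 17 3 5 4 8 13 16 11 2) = (1 17 3 4 6 15 10 9 11 2)(5 7 16 8 13) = [0, 17, 1, 4, 6, 7, 15, 16, 13, 11, 9, 2, 12, 5, 14, 10, 8, 3]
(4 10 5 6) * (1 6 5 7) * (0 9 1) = [9, 6, 2, 3, 10, 5, 4, 0, 8, 1, 7] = (0 9 1 6 4 10 7)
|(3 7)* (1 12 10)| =|(1 12 10)(3 7)| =6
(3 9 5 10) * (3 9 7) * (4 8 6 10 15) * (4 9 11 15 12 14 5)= (3 7)(4 8 6 10 11 15 9)(5 12 14)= [0, 1, 2, 7, 8, 12, 10, 3, 6, 4, 11, 15, 14, 13, 5, 9]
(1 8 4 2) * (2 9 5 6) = [0, 8, 1, 3, 9, 6, 2, 7, 4, 5] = (1 8 4 9 5 6 2)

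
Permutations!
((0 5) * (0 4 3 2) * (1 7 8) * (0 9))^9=(0 3)(2 5)(4 9)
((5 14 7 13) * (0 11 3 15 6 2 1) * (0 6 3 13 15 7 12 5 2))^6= (15)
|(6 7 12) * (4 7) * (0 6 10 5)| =7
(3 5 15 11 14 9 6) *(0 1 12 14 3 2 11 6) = (0 1 12 14 9)(2 11 3 5 15 6) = [1, 12, 11, 5, 4, 15, 2, 7, 8, 0, 10, 3, 14, 13, 9, 6]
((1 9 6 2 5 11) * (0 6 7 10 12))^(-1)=(0 12 10 7 9 1 11 5 2 6)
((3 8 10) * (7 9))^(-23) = ((3 8 10)(7 9))^(-23) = (3 8 10)(7 9)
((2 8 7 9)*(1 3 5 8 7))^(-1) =(1 8 5 3)(2 9 7)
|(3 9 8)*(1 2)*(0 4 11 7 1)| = |(0 4 11 7 1 2)(3 9 8)| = 6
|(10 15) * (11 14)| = |(10 15)(11 14)| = 2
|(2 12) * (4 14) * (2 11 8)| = |(2 12 11 8)(4 14)| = 4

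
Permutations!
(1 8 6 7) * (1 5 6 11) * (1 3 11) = (1 8)(3 11)(5 6 7) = [0, 8, 2, 11, 4, 6, 7, 5, 1, 9, 10, 3]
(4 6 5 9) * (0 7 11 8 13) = (0 7 11 8 13)(4 6 5 9) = [7, 1, 2, 3, 6, 9, 5, 11, 13, 4, 10, 8, 12, 0]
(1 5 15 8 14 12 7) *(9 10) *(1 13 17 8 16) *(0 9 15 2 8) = (0 9 10 15 16 1 5 2 8 14 12 7 13 17) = [9, 5, 8, 3, 4, 2, 6, 13, 14, 10, 15, 11, 7, 17, 12, 16, 1, 0]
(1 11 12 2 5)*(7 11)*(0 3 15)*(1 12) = (0 3 15)(1 7 11)(2 5 12) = [3, 7, 5, 15, 4, 12, 6, 11, 8, 9, 10, 1, 2, 13, 14, 0]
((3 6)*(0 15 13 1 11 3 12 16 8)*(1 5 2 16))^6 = ((0 15 13 5 2 16 8)(1 11 3 6 12))^6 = (0 8 16 2 5 13 15)(1 11 3 6 12)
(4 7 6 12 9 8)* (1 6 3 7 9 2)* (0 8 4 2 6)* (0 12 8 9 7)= (0 9 4 7 3)(1 12 6 8 2)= [9, 12, 1, 0, 7, 5, 8, 3, 2, 4, 10, 11, 6]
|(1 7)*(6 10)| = |(1 7)(6 10)| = 2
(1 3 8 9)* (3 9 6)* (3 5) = [0, 9, 2, 8, 4, 3, 5, 7, 6, 1] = (1 9)(3 8 6 5)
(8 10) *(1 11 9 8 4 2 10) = (1 11 9 8)(2 10 4) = [0, 11, 10, 3, 2, 5, 6, 7, 1, 8, 4, 9]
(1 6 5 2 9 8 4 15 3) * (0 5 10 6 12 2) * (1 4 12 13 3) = [5, 13, 9, 4, 15, 0, 10, 7, 12, 8, 6, 11, 2, 3, 14, 1] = (0 5)(1 13 3 4 15)(2 9 8 12)(6 10)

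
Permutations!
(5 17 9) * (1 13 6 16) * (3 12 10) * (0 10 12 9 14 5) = (0 10 3 9)(1 13 6 16)(5 17 14) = [10, 13, 2, 9, 4, 17, 16, 7, 8, 0, 3, 11, 12, 6, 5, 15, 1, 14]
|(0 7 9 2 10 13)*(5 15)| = |(0 7 9 2 10 13)(5 15)| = 6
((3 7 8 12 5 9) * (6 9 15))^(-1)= ((3 7 8 12 5 15 6 9))^(-1)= (3 9 6 15 5 12 8 7)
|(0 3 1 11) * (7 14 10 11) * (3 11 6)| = |(0 11)(1 7 14 10 6 3)| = 6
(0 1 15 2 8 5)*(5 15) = (0 1 5)(2 8 15) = [1, 5, 8, 3, 4, 0, 6, 7, 15, 9, 10, 11, 12, 13, 14, 2]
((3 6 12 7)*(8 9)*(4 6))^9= ((3 4 6 12 7)(8 9))^9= (3 7 12 6 4)(8 9)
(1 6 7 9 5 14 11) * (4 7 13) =(1 6 13 4 7 9 5 14 11) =[0, 6, 2, 3, 7, 14, 13, 9, 8, 5, 10, 1, 12, 4, 11]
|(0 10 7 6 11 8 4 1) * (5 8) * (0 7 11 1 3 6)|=10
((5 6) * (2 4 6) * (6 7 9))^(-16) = ((2 4 7 9 6 5))^(-16) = (2 7 6)(4 9 5)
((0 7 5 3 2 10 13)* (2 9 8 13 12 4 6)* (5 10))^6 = (0 2)(3 10)(4 8)(5 7)(6 13)(9 12)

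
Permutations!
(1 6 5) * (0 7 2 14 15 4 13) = [7, 6, 14, 3, 13, 1, 5, 2, 8, 9, 10, 11, 12, 0, 15, 4] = (0 7 2 14 15 4 13)(1 6 5)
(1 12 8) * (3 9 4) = (1 12 8)(3 9 4) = [0, 12, 2, 9, 3, 5, 6, 7, 1, 4, 10, 11, 8]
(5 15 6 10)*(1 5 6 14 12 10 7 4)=(1 5 15 14 12 10 6 7 4)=[0, 5, 2, 3, 1, 15, 7, 4, 8, 9, 6, 11, 10, 13, 12, 14]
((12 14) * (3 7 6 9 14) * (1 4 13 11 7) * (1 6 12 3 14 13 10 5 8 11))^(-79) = (1 13 9 6 3 14 12 7 11 8 5 10 4)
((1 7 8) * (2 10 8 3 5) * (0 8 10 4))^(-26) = ((10)(0 8 1 7 3 5 2 4))^(-26) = (10)(0 2 3 1)(4 5 7 8)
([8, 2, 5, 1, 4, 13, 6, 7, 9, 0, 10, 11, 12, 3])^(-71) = (0 8 9)(1 3 13 5 2)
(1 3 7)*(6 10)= (1 3 7)(6 10)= [0, 3, 2, 7, 4, 5, 10, 1, 8, 9, 6]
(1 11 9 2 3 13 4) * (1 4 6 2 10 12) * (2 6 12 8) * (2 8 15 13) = (1 11 9 10 15 13 12)(2 3) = [0, 11, 3, 2, 4, 5, 6, 7, 8, 10, 15, 9, 1, 12, 14, 13]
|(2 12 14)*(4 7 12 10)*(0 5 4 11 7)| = |(0 5 4)(2 10 11 7 12 14)| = 6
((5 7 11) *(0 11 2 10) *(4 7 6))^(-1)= ((0 11 5 6 4 7 2 10))^(-1)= (0 10 2 7 4 6 5 11)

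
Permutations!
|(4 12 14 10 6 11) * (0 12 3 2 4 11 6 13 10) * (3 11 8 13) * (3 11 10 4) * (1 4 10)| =|(0 12 14)(1 4)(2 3)(8 13 10 11)| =12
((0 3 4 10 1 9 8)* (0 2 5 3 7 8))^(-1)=(0 9 1 10 4 3 5 2 8 7)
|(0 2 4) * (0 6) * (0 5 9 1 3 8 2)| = 8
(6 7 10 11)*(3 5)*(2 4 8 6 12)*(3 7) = (2 4 8 6 3 5 7 10 11 12) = [0, 1, 4, 5, 8, 7, 3, 10, 6, 9, 11, 12, 2]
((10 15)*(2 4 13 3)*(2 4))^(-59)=((3 4 13)(10 15))^(-59)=(3 4 13)(10 15)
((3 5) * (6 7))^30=(7)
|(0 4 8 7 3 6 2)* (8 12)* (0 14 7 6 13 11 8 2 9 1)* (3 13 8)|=|(0 4 12 2 14 7 13 11 3 8 6 9 1)|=13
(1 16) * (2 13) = (1 16)(2 13) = [0, 16, 13, 3, 4, 5, 6, 7, 8, 9, 10, 11, 12, 2, 14, 15, 1]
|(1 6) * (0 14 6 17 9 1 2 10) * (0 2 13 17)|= |(0 14 6 13 17 9 1)(2 10)|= 14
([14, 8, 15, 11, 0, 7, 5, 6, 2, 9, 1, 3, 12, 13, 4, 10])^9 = [0, 10, 8, 11, 4, 5, 6, 7, 1, 9, 15, 3, 12, 13, 14, 2]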